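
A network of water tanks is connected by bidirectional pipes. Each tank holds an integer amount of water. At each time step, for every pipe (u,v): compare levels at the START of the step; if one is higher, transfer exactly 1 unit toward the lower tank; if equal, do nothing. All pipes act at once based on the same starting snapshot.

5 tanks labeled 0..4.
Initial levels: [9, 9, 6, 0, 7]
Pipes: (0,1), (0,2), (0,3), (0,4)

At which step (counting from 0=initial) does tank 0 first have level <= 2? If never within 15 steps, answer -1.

Step 1: flows [0=1,0->2,0->3,0->4] -> levels [6 9 7 1 8]
Step 2: flows [1->0,2->0,0->3,4->0] -> levels [8 8 6 2 7]
Step 3: flows [0=1,0->2,0->3,0->4] -> levels [5 8 7 3 8]
Step 4: flows [1->0,2->0,0->3,4->0] -> levels [7 7 6 4 7]
Step 5: flows [0=1,0->2,0->3,0=4] -> levels [5 7 7 5 7]
Step 6: flows [1->0,2->0,0=3,4->0] -> levels [8 6 6 5 6]
Step 7: flows [0->1,0->2,0->3,0->4] -> levels [4 7 7 6 7]
Step 8: flows [1->0,2->0,3->0,4->0] -> levels [8 6 6 5 6]
  -> period-2 cycle (repeats step 6); tank 0 never drops to <=2
Tank 0 never reaches <=2 within 15 steps

Answer: -1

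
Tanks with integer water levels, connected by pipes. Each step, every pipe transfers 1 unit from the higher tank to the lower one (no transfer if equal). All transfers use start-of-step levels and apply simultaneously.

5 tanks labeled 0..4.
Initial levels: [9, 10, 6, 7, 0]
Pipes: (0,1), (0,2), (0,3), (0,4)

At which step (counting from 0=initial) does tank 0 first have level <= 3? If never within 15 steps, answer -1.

Answer: -1

Derivation:
Step 1: flows [1->0,0->2,0->3,0->4] -> levels [7 9 7 8 1]
Step 2: flows [1->0,0=2,3->0,0->4] -> levels [8 8 7 7 2]
Step 3: flows [0=1,0->2,0->3,0->4] -> levels [5 8 8 8 3]
Step 4: flows [1->0,2->0,3->0,0->4] -> levels [7 7 7 7 4]
Step 5: flows [0=1,0=2,0=3,0->4] -> levels [6 7 7 7 5]
Step 6: flows [1->0,2->0,3->0,0->4] -> levels [8 6 6 6 6]
Step 7: flows [0->1,0->2,0->3,0->4] -> levels [4 7 7 7 7]
Step 8: flows [1->0,2->0,3->0,4->0] -> levels [8 6 6 6 6]
  -> period-2 cycle (repeats step 6); tank 0 never drops to <=3
Tank 0 never reaches <=3 within 15 steps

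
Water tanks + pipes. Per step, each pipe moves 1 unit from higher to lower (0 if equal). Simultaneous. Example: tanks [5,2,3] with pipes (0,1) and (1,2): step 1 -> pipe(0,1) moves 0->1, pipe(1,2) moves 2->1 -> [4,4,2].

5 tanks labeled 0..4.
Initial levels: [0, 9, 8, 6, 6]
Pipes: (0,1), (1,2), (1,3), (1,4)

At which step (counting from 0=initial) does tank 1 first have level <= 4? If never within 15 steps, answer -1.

Step 1: flows [1->0,1->2,1->3,1->4] -> levels [1 5 9 7 7]
Step 2: flows [1->0,2->1,3->1,4->1] -> levels [2 7 8 6 6]
Step 3: flows [1->0,2->1,1->3,1->4] -> levels [3 5 7 7 7]
Step 4: flows [1->0,2->1,3->1,4->1] -> levels [4 7 6 6 6]
Step 5: flows [1->0,1->2,1->3,1->4] -> levels [5 3 7 7 7]
Tank 1 first reaches <=4 at step 5

Answer: 5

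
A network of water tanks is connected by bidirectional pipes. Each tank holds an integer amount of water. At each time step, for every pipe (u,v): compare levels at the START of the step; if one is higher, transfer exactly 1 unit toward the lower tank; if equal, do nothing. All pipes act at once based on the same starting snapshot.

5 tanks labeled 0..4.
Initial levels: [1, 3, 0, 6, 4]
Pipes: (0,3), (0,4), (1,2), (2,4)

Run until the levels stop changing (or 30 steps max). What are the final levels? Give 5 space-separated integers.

Answer: 2 3 1 4 4

Derivation:
Step 1: flows [3->0,4->0,1->2,4->2] -> levels [3 2 2 5 2]
Step 2: flows [3->0,0->4,1=2,2=4] -> levels [3 2 2 4 3]
Step 3: flows [3->0,0=4,1=2,4->2] -> levels [4 2 3 3 2]
Step 4: flows [0->3,0->4,2->1,2->4] -> levels [2 3 1 4 4]
Step 5: flows [3->0,4->0,1->2,4->2] -> levels [4 2 3 3 2]
  -> period-2 cycle: step 5 state = step 3 state; never stabilizes
  -> state at step 30: (30-3) mod 2 = 1, same as step 4 -> [2 3 1 4 4]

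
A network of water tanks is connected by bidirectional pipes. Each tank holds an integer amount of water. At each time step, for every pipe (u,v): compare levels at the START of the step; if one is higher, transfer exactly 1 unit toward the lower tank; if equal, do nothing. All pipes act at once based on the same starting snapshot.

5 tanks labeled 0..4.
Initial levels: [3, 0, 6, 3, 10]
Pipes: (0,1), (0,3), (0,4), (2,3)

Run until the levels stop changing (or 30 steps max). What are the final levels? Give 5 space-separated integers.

Answer: 3 5 4 5 5

Derivation:
Step 1: flows [0->1,0=3,4->0,2->3] -> levels [3 1 5 4 9]
Step 2: flows [0->1,3->0,4->0,2->3] -> levels [4 2 4 4 8]
Step 3: flows [0->1,0=3,4->0,2=3] -> levels [4 3 4 4 7]
Step 4: flows [0->1,0=3,4->0,2=3] -> levels [4 4 4 4 6]
Step 5: flows [0=1,0=3,4->0,2=3] -> levels [5 4 4 4 5]
Step 6: flows [0->1,0->3,0=4,2=3] -> levels [3 5 4 5 5]
Step 7: flows [1->0,3->0,4->0,3->2] -> levels [6 4 5 3 4]
Step 8: flows [0->1,0->3,0->4,2->3] -> levels [3 5 4 5 5]
  -> period-2 cycle: step 8 state = step 6 state; never stabilizes
  -> state at step 30: (30-6) mod 2 = 0, same as step 6 -> [3 5 4 5 5]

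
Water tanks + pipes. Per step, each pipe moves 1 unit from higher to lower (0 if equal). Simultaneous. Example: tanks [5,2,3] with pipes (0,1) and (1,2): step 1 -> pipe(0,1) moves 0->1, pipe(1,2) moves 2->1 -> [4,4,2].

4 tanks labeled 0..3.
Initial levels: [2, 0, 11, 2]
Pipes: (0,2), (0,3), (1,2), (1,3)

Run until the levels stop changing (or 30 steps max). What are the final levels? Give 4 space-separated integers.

Answer: 5 5 3 2

Derivation:
Step 1: flows [2->0,0=3,2->1,3->1] -> levels [3 2 9 1]
Step 2: flows [2->0,0->3,2->1,1->3] -> levels [3 2 7 3]
Step 3: flows [2->0,0=3,2->1,3->1] -> levels [4 4 5 2]
Step 4: flows [2->0,0->3,2->1,1->3] -> levels [4 4 3 4]
Step 5: flows [0->2,0=3,1->2,1=3] -> levels [3 3 5 4]
Step 6: flows [2->0,3->0,2->1,3->1] -> levels [5 5 3 2]
Step 7: flows [0->2,0->3,1->2,1->3] -> levels [3 3 5 4]
  -> period-2 cycle: step 7 state = step 5 state; never stabilizes
  -> state at step 30: (30-5) mod 2 = 1, same as step 6 -> [5 5 3 2]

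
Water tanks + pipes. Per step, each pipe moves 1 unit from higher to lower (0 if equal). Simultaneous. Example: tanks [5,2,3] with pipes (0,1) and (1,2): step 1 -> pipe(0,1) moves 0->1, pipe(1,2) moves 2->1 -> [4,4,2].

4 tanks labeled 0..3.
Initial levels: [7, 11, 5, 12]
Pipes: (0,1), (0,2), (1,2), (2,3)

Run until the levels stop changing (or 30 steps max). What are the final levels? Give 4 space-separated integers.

Step 1: flows [1->0,0->2,1->2,3->2] -> levels [7 9 8 11]
Step 2: flows [1->0,2->0,1->2,3->2] -> levels [9 7 9 10]
Step 3: flows [0->1,0=2,2->1,3->2] -> levels [8 9 9 9]
Step 4: flows [1->0,2->0,1=2,2=3] -> levels [10 8 8 9]
Step 5: flows [0->1,0->2,1=2,3->2] -> levels [8 9 10 8]
Step 6: flows [1->0,2->0,2->1,2->3] -> levels [10 9 7 9]
Step 7: flows [0->1,0->2,1->2,3->2] -> levels [8 9 10 8]
  -> period-2 cycle: step 7 state = step 5 state; never stabilizes
  -> state at step 30: (30-5) mod 2 = 1, same as step 6 -> [10 9 7 9]

Answer: 10 9 7 9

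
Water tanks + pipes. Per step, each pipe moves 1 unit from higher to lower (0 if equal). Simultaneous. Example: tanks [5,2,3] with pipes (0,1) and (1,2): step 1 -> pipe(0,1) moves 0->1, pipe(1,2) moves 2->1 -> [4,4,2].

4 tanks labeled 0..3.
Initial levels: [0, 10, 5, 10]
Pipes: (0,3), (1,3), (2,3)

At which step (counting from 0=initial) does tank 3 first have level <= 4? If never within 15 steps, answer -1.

Step 1: flows [3->0,1=3,3->2] -> levels [1 10 6 8]
Step 2: flows [3->0,1->3,3->2] -> levels [2 9 7 7]
Step 3: flows [3->0,1->3,2=3] -> levels [3 8 7 7]
Step 4: flows [3->0,1->3,2=3] -> levels [4 7 7 7]
Step 5: flows [3->0,1=3,2=3] -> levels [5 7 7 6]
Step 6: flows [3->0,1->3,2->3] -> levels [6 6 6 7]
Step 7: flows [3->0,3->1,3->2] -> levels [7 7 7 4]
Tank 3 first reaches <=4 at step 7

Answer: 7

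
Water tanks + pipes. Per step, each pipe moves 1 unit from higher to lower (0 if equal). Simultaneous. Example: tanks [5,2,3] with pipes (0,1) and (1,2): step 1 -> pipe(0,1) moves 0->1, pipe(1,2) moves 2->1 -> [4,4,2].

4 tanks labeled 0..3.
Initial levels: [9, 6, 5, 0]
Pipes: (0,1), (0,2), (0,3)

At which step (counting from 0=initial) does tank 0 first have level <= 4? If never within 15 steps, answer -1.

Step 1: flows [0->1,0->2,0->3] -> levels [6 7 6 1]
Step 2: flows [1->0,0=2,0->3] -> levels [6 6 6 2]
Step 3: flows [0=1,0=2,0->3] -> levels [5 6 6 3]
Step 4: flows [1->0,2->0,0->3] -> levels [6 5 5 4]
Step 5: flows [0->1,0->2,0->3] -> levels [3 6 6 5]
Tank 0 first reaches <=4 at step 5

Answer: 5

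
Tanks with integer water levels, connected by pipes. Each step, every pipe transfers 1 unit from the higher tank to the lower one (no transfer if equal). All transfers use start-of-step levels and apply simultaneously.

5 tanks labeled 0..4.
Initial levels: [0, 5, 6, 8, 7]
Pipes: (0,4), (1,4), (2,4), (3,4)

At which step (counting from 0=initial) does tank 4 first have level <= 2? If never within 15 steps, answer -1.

Step 1: flows [4->0,4->1,4->2,3->4] -> levels [1 6 7 7 5]
Step 2: flows [4->0,1->4,2->4,3->4] -> levels [2 5 6 6 7]
Step 3: flows [4->0,4->1,4->2,4->3] -> levels [3 6 7 7 3]
Step 4: flows [0=4,1->4,2->4,3->4] -> levels [3 5 6 6 6]
Step 5: flows [4->0,4->1,2=4,3=4] -> levels [4 6 6 6 4]
Step 6: flows [0=4,1->4,2->4,3->4] -> levels [4 5 5 5 7]
Step 7: flows [4->0,4->1,4->2,4->3] -> levels [5 6 6 6 3]
Step 8: flows [0->4,1->4,2->4,3->4] -> levels [4 5 5 5 7]
  -> period-2 cycle (repeats step 6); tank 4 never drops to <=2
Tank 4 never reaches <=2 within 15 steps

Answer: -1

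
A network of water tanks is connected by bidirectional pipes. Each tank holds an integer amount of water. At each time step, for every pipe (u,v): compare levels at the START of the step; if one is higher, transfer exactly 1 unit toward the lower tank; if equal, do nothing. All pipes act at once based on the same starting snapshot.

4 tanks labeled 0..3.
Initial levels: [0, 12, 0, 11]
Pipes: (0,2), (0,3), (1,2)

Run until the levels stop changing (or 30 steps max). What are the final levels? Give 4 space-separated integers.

Answer: 7 6 5 5

Derivation:
Step 1: flows [0=2,3->0,1->2] -> levels [1 11 1 10]
Step 2: flows [0=2,3->0,1->2] -> levels [2 10 2 9]
Step 3: flows [0=2,3->0,1->2] -> levels [3 9 3 8]
Step 4: flows [0=2,3->0,1->2] -> levels [4 8 4 7]
Step 5: flows [0=2,3->0,1->2] -> levels [5 7 5 6]
Step 6: flows [0=2,3->0,1->2] -> levels [6 6 6 5]
Step 7: flows [0=2,0->3,1=2] -> levels [5 6 6 6]
Step 8: flows [2->0,3->0,1=2] -> levels [7 6 5 5]
Step 9: flows [0->2,0->3,1->2] -> levels [5 5 7 6]
Step 10: flows [2->0,3->0,2->1] -> levels [7 6 5 5]
  -> period-2 cycle: step 10 state = step 8 state; never stabilizes
  -> state at step 30: (30-8) mod 2 = 0, same as step 8 -> [7 6 5 5]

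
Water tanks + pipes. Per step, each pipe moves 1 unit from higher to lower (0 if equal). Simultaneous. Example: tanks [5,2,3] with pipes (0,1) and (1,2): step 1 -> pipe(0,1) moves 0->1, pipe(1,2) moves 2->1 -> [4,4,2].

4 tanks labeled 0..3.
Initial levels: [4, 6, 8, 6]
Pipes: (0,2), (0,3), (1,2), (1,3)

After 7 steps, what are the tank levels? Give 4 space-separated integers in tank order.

Step 1: flows [2->0,3->0,2->1,1=3] -> levels [6 7 6 5]
Step 2: flows [0=2,0->3,1->2,1->3] -> levels [5 5 7 7]
Step 3: flows [2->0,3->0,2->1,3->1] -> levels [7 7 5 5]
Step 4: flows [0->2,0->3,1->2,1->3] -> levels [5 5 7 7]
  -> period-2 cycle: step 4 state = step 2 state
  -> state at step 7: (7-2) mod 2 = 1, same as step 3 -> [7 7 5 5]

Answer: 7 7 5 5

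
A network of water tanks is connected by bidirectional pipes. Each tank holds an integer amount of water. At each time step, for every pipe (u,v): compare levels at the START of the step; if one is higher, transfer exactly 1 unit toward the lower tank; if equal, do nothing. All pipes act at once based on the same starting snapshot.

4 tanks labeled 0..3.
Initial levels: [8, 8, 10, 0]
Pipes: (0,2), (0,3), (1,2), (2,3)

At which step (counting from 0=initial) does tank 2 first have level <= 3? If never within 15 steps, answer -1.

Step 1: flows [2->0,0->3,2->1,2->3] -> levels [8 9 7 2]
Step 2: flows [0->2,0->3,1->2,2->3] -> levels [6 8 8 4]
Step 3: flows [2->0,0->3,1=2,2->3] -> levels [6 8 6 6]
Step 4: flows [0=2,0=3,1->2,2=3] -> levels [6 7 7 6]
Step 5: flows [2->0,0=3,1=2,2->3] -> levels [7 7 5 7]
Step 6: flows [0->2,0=3,1->2,3->2] -> levels [6 6 8 6]
Step 7: flows [2->0,0=3,2->1,2->3] -> levels [7 7 5 7]
  -> period-2 cycle (repeats step 5); tank 2 never drops to <=3
Tank 2 never reaches <=3 within 15 steps

Answer: -1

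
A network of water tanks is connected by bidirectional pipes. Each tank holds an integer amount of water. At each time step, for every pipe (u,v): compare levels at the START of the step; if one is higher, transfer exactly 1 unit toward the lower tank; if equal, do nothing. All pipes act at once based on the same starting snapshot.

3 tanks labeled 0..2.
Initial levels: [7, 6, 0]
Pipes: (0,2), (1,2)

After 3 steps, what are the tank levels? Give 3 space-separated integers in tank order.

Answer: 4 4 5

Derivation:
Step 1: flows [0->2,1->2] -> levels [6 5 2]
Step 2: flows [0->2,1->2] -> levels [5 4 4]
Step 3: flows [0->2,1=2] -> levels [4 4 5]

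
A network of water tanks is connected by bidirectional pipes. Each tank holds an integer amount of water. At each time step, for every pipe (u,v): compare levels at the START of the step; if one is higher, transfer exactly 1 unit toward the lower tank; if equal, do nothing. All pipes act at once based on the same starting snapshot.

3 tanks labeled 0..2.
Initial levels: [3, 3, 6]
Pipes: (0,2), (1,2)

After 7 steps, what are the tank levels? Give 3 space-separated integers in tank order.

Step 1: flows [2->0,2->1] -> levels [4 4 4]
Step 2: flows [0=2,1=2] -> levels [4 4 4]
  -> stable; steps 3..7 unchanged -> [4 4 4]

Answer: 4 4 4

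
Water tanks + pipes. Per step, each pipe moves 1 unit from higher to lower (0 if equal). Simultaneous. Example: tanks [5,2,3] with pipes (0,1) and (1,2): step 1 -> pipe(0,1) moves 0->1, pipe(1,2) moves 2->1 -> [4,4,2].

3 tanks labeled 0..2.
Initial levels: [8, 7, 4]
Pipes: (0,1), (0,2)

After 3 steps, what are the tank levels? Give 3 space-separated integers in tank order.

Answer: 7 6 6

Derivation:
Step 1: flows [0->1,0->2] -> levels [6 8 5]
Step 2: flows [1->0,0->2] -> levels [6 7 6]
Step 3: flows [1->0,0=2] -> levels [7 6 6]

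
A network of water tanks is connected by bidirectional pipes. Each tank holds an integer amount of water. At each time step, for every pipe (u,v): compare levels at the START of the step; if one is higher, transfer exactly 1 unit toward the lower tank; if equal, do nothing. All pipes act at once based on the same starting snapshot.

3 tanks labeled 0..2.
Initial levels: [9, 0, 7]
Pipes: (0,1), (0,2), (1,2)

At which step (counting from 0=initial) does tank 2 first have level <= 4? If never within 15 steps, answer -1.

Answer: -1

Derivation:
Step 1: flows [0->1,0->2,2->1] -> levels [7 2 7]
Step 2: flows [0->1,0=2,2->1] -> levels [6 4 6]
Step 3: flows [0->1,0=2,2->1] -> levels [5 6 5]
Step 4: flows [1->0,0=2,1->2] -> levels [6 4 6]
  -> period-2 cycle (repeats step 2); tank 2 never drops to <=4
Tank 2 never reaches <=4 within 15 steps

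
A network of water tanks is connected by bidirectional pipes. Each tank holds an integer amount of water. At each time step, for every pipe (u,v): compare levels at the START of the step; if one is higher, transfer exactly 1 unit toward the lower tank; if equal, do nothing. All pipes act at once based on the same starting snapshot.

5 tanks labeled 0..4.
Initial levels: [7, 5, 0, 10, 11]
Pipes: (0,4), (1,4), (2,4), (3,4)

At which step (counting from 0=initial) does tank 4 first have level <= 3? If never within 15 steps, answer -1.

Step 1: flows [4->0,4->1,4->2,4->3] -> levels [8 6 1 11 7]
Step 2: flows [0->4,4->1,4->2,3->4] -> levels [7 7 2 10 7]
Step 3: flows [0=4,1=4,4->2,3->4] -> levels [7 7 3 9 7]
Step 4: flows [0=4,1=4,4->2,3->4] -> levels [7 7 4 8 7]
Step 5: flows [0=4,1=4,4->2,3->4] -> levels [7 7 5 7 7]
Step 6: flows [0=4,1=4,4->2,3=4] -> levels [7 7 6 7 6]
Step 7: flows [0->4,1->4,2=4,3->4] -> levels [6 6 6 6 9]
Step 8: flows [4->0,4->1,4->2,4->3] -> levels [7 7 7 7 5]
Step 9: flows [0->4,1->4,2->4,3->4] -> levels [6 6 6 6 9]
  -> period-2 cycle (repeats step 7); tank 4 never drops to <=3
Tank 4 never reaches <=3 within 15 steps

Answer: -1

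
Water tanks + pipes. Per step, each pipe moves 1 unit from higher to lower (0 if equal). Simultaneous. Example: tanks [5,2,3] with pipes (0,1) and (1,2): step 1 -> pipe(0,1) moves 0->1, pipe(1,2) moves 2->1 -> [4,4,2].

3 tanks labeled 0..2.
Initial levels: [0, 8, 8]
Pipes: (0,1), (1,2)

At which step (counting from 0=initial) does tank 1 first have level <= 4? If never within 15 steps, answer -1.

Step 1: flows [1->0,1=2] -> levels [1 7 8]
Step 2: flows [1->0,2->1] -> levels [2 7 7]
Step 3: flows [1->0,1=2] -> levels [3 6 7]
Step 4: flows [1->0,2->1] -> levels [4 6 6]
Step 5: flows [1->0,1=2] -> levels [5 5 6]
Step 6: flows [0=1,2->1] -> levels [5 6 5]
Step 7: flows [1->0,1->2] -> levels [6 4 6]
Tank 1 first reaches <=4 at step 7

Answer: 7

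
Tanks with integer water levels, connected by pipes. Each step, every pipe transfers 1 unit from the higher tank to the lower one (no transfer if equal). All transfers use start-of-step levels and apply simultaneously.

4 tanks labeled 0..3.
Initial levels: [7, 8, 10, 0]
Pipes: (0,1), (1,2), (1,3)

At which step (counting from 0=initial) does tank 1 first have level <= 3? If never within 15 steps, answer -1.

Answer: -1

Derivation:
Step 1: flows [1->0,2->1,1->3] -> levels [8 7 9 1]
Step 2: flows [0->1,2->1,1->3] -> levels [7 8 8 2]
Step 3: flows [1->0,1=2,1->3] -> levels [8 6 8 3]
Step 4: flows [0->1,2->1,1->3] -> levels [7 7 7 4]
Step 5: flows [0=1,1=2,1->3] -> levels [7 6 7 5]
Step 6: flows [0->1,2->1,1->3] -> levels [6 7 6 6]
Step 7: flows [1->0,1->2,1->3] -> levels [7 4 7 7]
Step 8: flows [0->1,2->1,3->1] -> levels [6 7 6 6]
  -> period-2 cycle (repeats step 6); tank 1 never drops to <=3
Tank 1 never reaches <=3 within 15 steps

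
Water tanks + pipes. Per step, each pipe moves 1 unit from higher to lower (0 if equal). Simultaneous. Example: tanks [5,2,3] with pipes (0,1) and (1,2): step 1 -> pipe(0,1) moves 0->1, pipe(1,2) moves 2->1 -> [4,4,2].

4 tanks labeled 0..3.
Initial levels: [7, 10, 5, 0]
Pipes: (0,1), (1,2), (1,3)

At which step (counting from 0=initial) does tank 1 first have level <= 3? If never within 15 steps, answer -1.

Answer: -1

Derivation:
Step 1: flows [1->0,1->2,1->3] -> levels [8 7 6 1]
Step 2: flows [0->1,1->2,1->3] -> levels [7 6 7 2]
Step 3: flows [0->1,2->1,1->3] -> levels [6 7 6 3]
Step 4: flows [1->0,1->2,1->3] -> levels [7 4 7 4]
Step 5: flows [0->1,2->1,1=3] -> levels [6 6 6 4]
Step 6: flows [0=1,1=2,1->3] -> levels [6 5 6 5]
Step 7: flows [0->1,2->1,1=3] -> levels [5 7 5 5]
Step 8: flows [1->0,1->2,1->3] -> levels [6 4 6 6]
Step 9: flows [0->1,2->1,3->1] -> levels [5 7 5 5]
  -> period-2 cycle (repeats step 7); tank 1 never drops to <=3
Tank 1 never reaches <=3 within 15 steps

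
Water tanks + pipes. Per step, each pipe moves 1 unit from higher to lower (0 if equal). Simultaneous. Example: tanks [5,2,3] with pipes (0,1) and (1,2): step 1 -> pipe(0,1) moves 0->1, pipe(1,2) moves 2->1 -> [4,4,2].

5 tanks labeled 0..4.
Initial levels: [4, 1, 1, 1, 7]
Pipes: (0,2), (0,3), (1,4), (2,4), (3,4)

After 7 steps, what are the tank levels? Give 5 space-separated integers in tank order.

Answer: 2 2 3 3 4

Derivation:
Step 1: flows [0->2,0->3,4->1,4->2,4->3] -> levels [2 2 3 3 4]
Step 2: flows [2->0,3->0,4->1,4->2,4->3] -> levels [4 3 3 3 1]
Step 3: flows [0->2,0->3,1->4,2->4,3->4] -> levels [2 2 3 3 4]
  -> period-2 cycle: step 3 state = step 1 state
  -> state at step 7: (7-1) mod 2 = 0, same as step 1 -> [2 2 3 3 4]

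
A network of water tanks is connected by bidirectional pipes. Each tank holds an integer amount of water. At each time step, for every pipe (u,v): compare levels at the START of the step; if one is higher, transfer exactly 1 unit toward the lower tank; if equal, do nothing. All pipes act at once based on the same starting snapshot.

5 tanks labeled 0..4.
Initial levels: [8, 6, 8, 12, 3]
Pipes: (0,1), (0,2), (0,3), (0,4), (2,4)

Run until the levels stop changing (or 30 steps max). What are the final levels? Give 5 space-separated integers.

Answer: 10 7 6 7 7

Derivation:
Step 1: flows [0->1,0=2,3->0,0->4,2->4] -> levels [7 7 7 11 5]
Step 2: flows [0=1,0=2,3->0,0->4,2->4] -> levels [7 7 6 10 7]
Step 3: flows [0=1,0->2,3->0,0=4,4->2] -> levels [7 7 8 9 6]
Step 4: flows [0=1,2->0,3->0,0->4,2->4] -> levels [8 7 6 8 8]
Step 5: flows [0->1,0->2,0=3,0=4,4->2] -> levels [6 8 8 8 7]
Step 6: flows [1->0,2->0,3->0,4->0,2->4] -> levels [10 7 6 7 7]
Step 7: flows [0->1,0->2,0->3,0->4,4->2] -> levels [6 8 8 8 7]
  -> period-2 cycle: step 7 state = step 5 state; never stabilizes
  -> state at step 30: (30-5) mod 2 = 1, same as step 6 -> [10 7 6 7 7]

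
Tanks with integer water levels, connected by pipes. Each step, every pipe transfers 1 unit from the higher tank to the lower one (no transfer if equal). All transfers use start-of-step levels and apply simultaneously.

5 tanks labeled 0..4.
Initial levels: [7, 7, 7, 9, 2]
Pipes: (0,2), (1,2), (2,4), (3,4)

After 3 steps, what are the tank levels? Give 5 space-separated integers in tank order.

Answer: 7 7 4 6 8

Derivation:
Step 1: flows [0=2,1=2,2->4,3->4] -> levels [7 7 6 8 4]
Step 2: flows [0->2,1->2,2->4,3->4] -> levels [6 6 7 7 6]
Step 3: flows [2->0,2->1,2->4,3->4] -> levels [7 7 4 6 8]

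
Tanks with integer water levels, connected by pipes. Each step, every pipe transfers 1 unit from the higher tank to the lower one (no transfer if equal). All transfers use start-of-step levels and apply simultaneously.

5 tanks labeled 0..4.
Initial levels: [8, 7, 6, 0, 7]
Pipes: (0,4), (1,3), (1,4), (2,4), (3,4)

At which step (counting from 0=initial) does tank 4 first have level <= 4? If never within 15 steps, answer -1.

Step 1: flows [0->4,1->3,1=4,4->2,4->3] -> levels [7 6 7 2 6]
Step 2: flows [0->4,1->3,1=4,2->4,4->3] -> levels [6 5 6 4 7]
Step 3: flows [4->0,1->3,4->1,4->2,4->3] -> levels [7 5 7 6 3]
Tank 4 first reaches <=4 at step 3

Answer: 3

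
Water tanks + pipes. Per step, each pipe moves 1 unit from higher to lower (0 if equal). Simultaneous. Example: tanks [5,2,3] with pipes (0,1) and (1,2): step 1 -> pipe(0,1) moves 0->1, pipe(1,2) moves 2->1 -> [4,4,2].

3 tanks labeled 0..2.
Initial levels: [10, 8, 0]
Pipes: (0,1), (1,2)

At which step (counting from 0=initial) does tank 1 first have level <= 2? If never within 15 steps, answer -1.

Answer: -1

Derivation:
Step 1: flows [0->1,1->2] -> levels [9 8 1]
Step 2: flows [0->1,1->2] -> levels [8 8 2]
Step 3: flows [0=1,1->2] -> levels [8 7 3]
Step 4: flows [0->1,1->2] -> levels [7 7 4]
Step 5: flows [0=1,1->2] -> levels [7 6 5]
Step 6: flows [0->1,1->2] -> levels [6 6 6]
Step 7: flows [0=1,1=2] -> levels [6 6 6]
  -> stable; tank 1 stays at 6 > 2
Tank 1 never reaches <=2 within 15 steps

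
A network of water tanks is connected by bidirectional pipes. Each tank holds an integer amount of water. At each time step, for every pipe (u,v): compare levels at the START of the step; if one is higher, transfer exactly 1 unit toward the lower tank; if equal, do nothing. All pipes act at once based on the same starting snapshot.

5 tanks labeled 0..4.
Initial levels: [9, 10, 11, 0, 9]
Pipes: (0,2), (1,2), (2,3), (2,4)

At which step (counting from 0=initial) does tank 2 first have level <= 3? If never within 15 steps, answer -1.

Answer: -1

Derivation:
Step 1: flows [2->0,2->1,2->3,2->4] -> levels [10 11 7 1 10]
Step 2: flows [0->2,1->2,2->3,4->2] -> levels [9 10 9 2 9]
Step 3: flows [0=2,1->2,2->3,2=4] -> levels [9 9 9 3 9]
Step 4: flows [0=2,1=2,2->3,2=4] -> levels [9 9 8 4 9]
Step 5: flows [0->2,1->2,2->3,4->2] -> levels [8 8 10 5 8]
Step 6: flows [2->0,2->1,2->3,2->4] -> levels [9 9 6 6 9]
Step 7: flows [0->2,1->2,2=3,4->2] -> levels [8 8 9 6 8]
Step 8: flows [2->0,2->1,2->3,2->4] -> levels [9 9 5 7 9]
Step 9: flows [0->2,1->2,3->2,4->2] -> levels [8 8 9 6 8]
  -> period-2 cycle (repeats step 7); tank 2 never drops to <=3
Tank 2 never reaches <=3 within 15 steps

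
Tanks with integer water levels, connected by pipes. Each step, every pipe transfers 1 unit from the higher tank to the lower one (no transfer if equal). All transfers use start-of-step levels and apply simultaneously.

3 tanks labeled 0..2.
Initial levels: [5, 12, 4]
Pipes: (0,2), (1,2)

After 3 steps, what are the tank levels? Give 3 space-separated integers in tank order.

Step 1: flows [0->2,1->2] -> levels [4 11 6]
Step 2: flows [2->0,1->2] -> levels [5 10 6]
Step 3: flows [2->0,1->2] -> levels [6 9 6]

Answer: 6 9 6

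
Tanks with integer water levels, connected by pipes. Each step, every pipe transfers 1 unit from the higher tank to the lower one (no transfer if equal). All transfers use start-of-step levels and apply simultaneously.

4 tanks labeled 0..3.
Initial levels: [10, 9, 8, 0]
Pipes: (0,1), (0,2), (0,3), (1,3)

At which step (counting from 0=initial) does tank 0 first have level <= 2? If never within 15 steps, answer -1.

Step 1: flows [0->1,0->2,0->3,1->3] -> levels [7 9 9 2]
Step 2: flows [1->0,2->0,0->3,1->3] -> levels [8 7 8 4]
Step 3: flows [0->1,0=2,0->3,1->3] -> levels [6 7 8 6]
Step 4: flows [1->0,2->0,0=3,1->3] -> levels [8 5 7 7]
Step 5: flows [0->1,0->2,0->3,3->1] -> levels [5 7 8 7]
Step 6: flows [1->0,2->0,3->0,1=3] -> levels [8 6 7 6]
Step 7: flows [0->1,0->2,0->3,1=3] -> levels [5 7 8 7]
  -> period-2 cycle (repeats step 5); tank 0 never drops to <=2
Tank 0 never reaches <=2 within 15 steps

Answer: -1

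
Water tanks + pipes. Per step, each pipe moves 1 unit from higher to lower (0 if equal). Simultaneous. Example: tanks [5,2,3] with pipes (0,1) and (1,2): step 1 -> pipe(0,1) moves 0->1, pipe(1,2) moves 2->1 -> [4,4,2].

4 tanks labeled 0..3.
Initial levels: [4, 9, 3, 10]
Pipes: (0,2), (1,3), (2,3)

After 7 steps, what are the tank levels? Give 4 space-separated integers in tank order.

Answer: 7 6 5 8

Derivation:
Step 1: flows [0->2,3->1,3->2] -> levels [3 10 5 8]
Step 2: flows [2->0,1->3,3->2] -> levels [4 9 5 8]
Step 3: flows [2->0,1->3,3->2] -> levels [5 8 5 8]
Step 4: flows [0=2,1=3,3->2] -> levels [5 8 6 7]
Step 5: flows [2->0,1->3,3->2] -> levels [6 7 6 7]
Step 6: flows [0=2,1=3,3->2] -> levels [6 7 7 6]
Step 7: flows [2->0,1->3,2->3] -> levels [7 6 5 8]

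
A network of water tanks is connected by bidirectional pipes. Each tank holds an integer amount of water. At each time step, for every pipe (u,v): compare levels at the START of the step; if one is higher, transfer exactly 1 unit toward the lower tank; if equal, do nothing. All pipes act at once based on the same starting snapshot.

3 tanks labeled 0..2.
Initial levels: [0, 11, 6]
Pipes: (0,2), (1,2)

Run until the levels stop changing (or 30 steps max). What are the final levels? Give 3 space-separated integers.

Answer: 6 6 5

Derivation:
Step 1: flows [2->0,1->2] -> levels [1 10 6]
Step 2: flows [2->0,1->2] -> levels [2 9 6]
Step 3: flows [2->0,1->2] -> levels [3 8 6]
Step 4: flows [2->0,1->2] -> levels [4 7 6]
Step 5: flows [2->0,1->2] -> levels [5 6 6]
Step 6: flows [2->0,1=2] -> levels [6 6 5]
Step 7: flows [0->2,1->2] -> levels [5 5 7]
Step 8: flows [2->0,2->1] -> levels [6 6 5]
  -> period-2 cycle: step 8 state = step 6 state; never stabilizes
  -> state at step 30: (30-6) mod 2 = 0, same as step 6 -> [6 6 5]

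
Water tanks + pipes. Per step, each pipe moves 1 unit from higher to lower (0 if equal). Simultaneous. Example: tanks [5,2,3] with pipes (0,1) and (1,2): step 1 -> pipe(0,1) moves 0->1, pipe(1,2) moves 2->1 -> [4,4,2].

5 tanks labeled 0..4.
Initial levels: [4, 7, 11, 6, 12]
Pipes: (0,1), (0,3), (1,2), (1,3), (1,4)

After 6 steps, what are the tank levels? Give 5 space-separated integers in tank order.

Answer: 8 6 9 8 9

Derivation:
Step 1: flows [1->0,3->0,2->1,1->3,4->1] -> levels [6 7 10 6 11]
Step 2: flows [1->0,0=3,2->1,1->3,4->1] -> levels [7 7 9 7 10]
Step 3: flows [0=1,0=3,2->1,1=3,4->1] -> levels [7 9 8 7 9]
Step 4: flows [1->0,0=3,1->2,1->3,1=4] -> levels [8 6 9 8 9]
Step 5: flows [0->1,0=3,2->1,3->1,4->1] -> levels [7 10 8 7 8]
Step 6: flows [1->0,0=3,1->2,1->3,1->4] -> levels [8 6 9 8 9]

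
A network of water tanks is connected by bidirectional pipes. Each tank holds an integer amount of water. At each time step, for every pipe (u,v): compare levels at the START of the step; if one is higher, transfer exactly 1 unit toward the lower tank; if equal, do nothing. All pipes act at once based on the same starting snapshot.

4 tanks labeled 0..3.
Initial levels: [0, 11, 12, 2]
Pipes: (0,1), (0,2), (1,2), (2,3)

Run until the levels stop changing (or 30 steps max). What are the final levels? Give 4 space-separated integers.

Step 1: flows [1->0,2->0,2->1,2->3] -> levels [2 11 9 3]
Step 2: flows [1->0,2->0,1->2,2->3] -> levels [4 9 8 4]
Step 3: flows [1->0,2->0,1->2,2->3] -> levels [6 7 7 5]
Step 4: flows [1->0,2->0,1=2,2->3] -> levels [8 6 5 6]
Step 5: flows [0->1,0->2,1->2,3->2] -> levels [6 6 8 5]
Step 6: flows [0=1,2->0,2->1,2->3] -> levels [7 7 5 6]
Step 7: flows [0=1,0->2,1->2,3->2] -> levels [6 6 8 5]
  -> period-2 cycle: step 7 state = step 5 state; never stabilizes
  -> state at step 30: (30-5) mod 2 = 1, same as step 6 -> [7 7 5 6]

Answer: 7 7 5 6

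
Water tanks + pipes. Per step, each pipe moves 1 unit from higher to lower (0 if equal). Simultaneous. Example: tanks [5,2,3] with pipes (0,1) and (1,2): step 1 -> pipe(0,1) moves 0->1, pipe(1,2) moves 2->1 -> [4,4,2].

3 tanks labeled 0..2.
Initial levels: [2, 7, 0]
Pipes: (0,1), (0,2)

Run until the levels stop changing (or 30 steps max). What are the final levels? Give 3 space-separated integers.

Step 1: flows [1->0,0->2] -> levels [2 6 1]
Step 2: flows [1->0,0->2] -> levels [2 5 2]
Step 3: flows [1->0,0=2] -> levels [3 4 2]
Step 4: flows [1->0,0->2] -> levels [3 3 3]
Step 5: flows [0=1,0=2] -> levels [3 3 3]
  -> stable (no change)

Answer: 3 3 3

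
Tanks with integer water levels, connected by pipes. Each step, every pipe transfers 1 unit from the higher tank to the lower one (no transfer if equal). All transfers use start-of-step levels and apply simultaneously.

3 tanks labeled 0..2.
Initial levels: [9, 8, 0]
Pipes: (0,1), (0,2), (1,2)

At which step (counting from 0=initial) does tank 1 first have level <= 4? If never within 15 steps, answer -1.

Step 1: flows [0->1,0->2,1->2] -> levels [7 8 2]
Step 2: flows [1->0,0->2,1->2] -> levels [7 6 4]
Step 3: flows [0->1,0->2,1->2] -> levels [5 6 6]
Step 4: flows [1->0,2->0,1=2] -> levels [7 5 5]
Step 5: flows [0->1,0->2,1=2] -> levels [5 6 6]
  -> period-2 cycle (repeats step 3); tank 1 never drops to <=4
Tank 1 never reaches <=4 within 15 steps

Answer: -1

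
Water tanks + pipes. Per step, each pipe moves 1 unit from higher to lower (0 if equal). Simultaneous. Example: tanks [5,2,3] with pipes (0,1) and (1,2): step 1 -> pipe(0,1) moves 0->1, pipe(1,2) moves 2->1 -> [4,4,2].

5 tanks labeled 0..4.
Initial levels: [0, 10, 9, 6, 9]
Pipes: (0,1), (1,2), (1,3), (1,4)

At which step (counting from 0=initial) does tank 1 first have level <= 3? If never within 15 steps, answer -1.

Answer: -1

Derivation:
Step 1: flows [1->0,1->2,1->3,1->4] -> levels [1 6 10 7 10]
Step 2: flows [1->0,2->1,3->1,4->1] -> levels [2 8 9 6 9]
Step 3: flows [1->0,2->1,1->3,4->1] -> levels [3 8 8 7 8]
Step 4: flows [1->0,1=2,1->3,1=4] -> levels [4 6 8 8 8]
Step 5: flows [1->0,2->1,3->1,4->1] -> levels [5 8 7 7 7]
Step 6: flows [1->0,1->2,1->3,1->4] -> levels [6 4 8 8 8]
Step 7: flows [0->1,2->1,3->1,4->1] -> levels [5 8 7 7 7]
  -> period-2 cycle (repeats step 5); tank 1 never drops to <=3
Tank 1 never reaches <=3 within 15 steps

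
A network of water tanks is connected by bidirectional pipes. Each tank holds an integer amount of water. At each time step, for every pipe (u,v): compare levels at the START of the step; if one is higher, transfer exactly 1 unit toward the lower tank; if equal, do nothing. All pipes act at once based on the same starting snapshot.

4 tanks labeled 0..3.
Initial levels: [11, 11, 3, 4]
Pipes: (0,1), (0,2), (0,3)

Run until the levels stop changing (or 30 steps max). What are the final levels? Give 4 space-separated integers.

Answer: 5 8 8 8

Derivation:
Step 1: flows [0=1,0->2,0->3] -> levels [9 11 4 5]
Step 2: flows [1->0,0->2,0->3] -> levels [8 10 5 6]
Step 3: flows [1->0,0->2,0->3] -> levels [7 9 6 7]
Step 4: flows [1->0,0->2,0=3] -> levels [7 8 7 7]
Step 5: flows [1->0,0=2,0=3] -> levels [8 7 7 7]
Step 6: flows [0->1,0->2,0->3] -> levels [5 8 8 8]
Step 7: flows [1->0,2->0,3->0] -> levels [8 7 7 7]
  -> period-2 cycle: step 7 state = step 5 state; never stabilizes
  -> state at step 30: (30-5) mod 2 = 1, same as step 6 -> [5 8 8 8]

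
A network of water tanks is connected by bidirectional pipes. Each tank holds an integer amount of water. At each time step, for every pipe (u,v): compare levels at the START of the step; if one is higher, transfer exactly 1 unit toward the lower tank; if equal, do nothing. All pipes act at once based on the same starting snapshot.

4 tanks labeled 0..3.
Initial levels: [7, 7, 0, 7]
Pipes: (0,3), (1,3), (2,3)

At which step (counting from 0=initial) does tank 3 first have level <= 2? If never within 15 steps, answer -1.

Step 1: flows [0=3,1=3,3->2] -> levels [7 7 1 6]
Step 2: flows [0->3,1->3,3->2] -> levels [6 6 2 7]
Step 3: flows [3->0,3->1,3->2] -> levels [7 7 3 4]
Step 4: flows [0->3,1->3,3->2] -> levels [6 6 4 5]
Step 5: flows [0->3,1->3,3->2] -> levels [5 5 5 6]
Step 6: flows [3->0,3->1,3->2] -> levels [6 6 6 3]
Step 7: flows [0->3,1->3,2->3] -> levels [5 5 5 6]
  -> period-2 cycle (repeats step 5); tank 3 never drops to <=2
Tank 3 never reaches <=2 within 15 steps

Answer: -1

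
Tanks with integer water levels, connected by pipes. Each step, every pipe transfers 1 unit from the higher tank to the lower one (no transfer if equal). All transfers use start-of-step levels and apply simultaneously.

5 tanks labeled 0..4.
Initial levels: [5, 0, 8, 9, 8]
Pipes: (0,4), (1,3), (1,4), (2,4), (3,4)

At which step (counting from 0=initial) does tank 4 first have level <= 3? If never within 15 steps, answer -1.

Answer: 4

Derivation:
Step 1: flows [4->0,3->1,4->1,2=4,3->4] -> levels [6 2 8 7 7]
Step 2: flows [4->0,3->1,4->1,2->4,3=4] -> levels [7 4 7 6 6]
Step 3: flows [0->4,3->1,4->1,2->4,3=4] -> levels [6 6 6 5 7]
Step 4: flows [4->0,1->3,4->1,4->2,4->3] -> levels [7 6 7 7 3]
Tank 4 first reaches <=3 at step 4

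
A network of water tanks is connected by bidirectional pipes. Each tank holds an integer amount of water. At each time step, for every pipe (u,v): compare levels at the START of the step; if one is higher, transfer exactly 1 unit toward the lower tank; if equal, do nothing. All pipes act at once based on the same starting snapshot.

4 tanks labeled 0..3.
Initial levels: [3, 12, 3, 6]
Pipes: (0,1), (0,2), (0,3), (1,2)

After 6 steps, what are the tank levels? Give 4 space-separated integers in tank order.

Answer: 4 7 7 6

Derivation:
Step 1: flows [1->0,0=2,3->0,1->2] -> levels [5 10 4 5]
Step 2: flows [1->0,0->2,0=3,1->2] -> levels [5 8 6 5]
Step 3: flows [1->0,2->0,0=3,1->2] -> levels [7 6 6 5]
Step 4: flows [0->1,0->2,0->3,1=2] -> levels [4 7 7 6]
Step 5: flows [1->0,2->0,3->0,1=2] -> levels [7 6 6 5]
  -> period-2 cycle: step 5 state = step 3 state
  -> state at step 6: (6-3) mod 2 = 1, same as step 4 -> [4 7 7 6]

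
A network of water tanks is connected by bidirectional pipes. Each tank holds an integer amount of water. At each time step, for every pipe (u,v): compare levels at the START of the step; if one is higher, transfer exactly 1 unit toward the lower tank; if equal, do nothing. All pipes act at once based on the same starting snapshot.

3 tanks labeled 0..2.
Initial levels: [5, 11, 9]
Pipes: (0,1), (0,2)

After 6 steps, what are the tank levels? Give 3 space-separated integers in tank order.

Step 1: flows [1->0,2->0] -> levels [7 10 8]
Step 2: flows [1->0,2->0] -> levels [9 9 7]
Step 3: flows [0=1,0->2] -> levels [8 9 8]
Step 4: flows [1->0,0=2] -> levels [9 8 8]
Step 5: flows [0->1,0->2] -> levels [7 9 9]
Step 6: flows [1->0,2->0] -> levels [9 8 8]

Answer: 9 8 8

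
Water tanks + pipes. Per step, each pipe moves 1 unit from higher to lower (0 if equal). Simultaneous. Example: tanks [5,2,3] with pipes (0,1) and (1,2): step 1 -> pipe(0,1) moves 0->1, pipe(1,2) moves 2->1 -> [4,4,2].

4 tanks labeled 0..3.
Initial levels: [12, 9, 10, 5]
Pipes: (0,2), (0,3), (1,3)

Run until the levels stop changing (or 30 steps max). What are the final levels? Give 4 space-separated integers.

Step 1: flows [0->2,0->3,1->3] -> levels [10 8 11 7]
Step 2: flows [2->0,0->3,1->3] -> levels [10 7 10 9]
Step 3: flows [0=2,0->3,3->1] -> levels [9 8 10 9]
Step 4: flows [2->0,0=3,3->1] -> levels [10 9 9 8]
Step 5: flows [0->2,0->3,1->3] -> levels [8 8 10 10]
Step 6: flows [2->0,3->0,3->1] -> levels [10 9 9 8]
  -> period-2 cycle: step 6 state = step 4 state; never stabilizes
  -> state at step 30: (30-4) mod 2 = 0, same as step 4 -> [10 9 9 8]

Answer: 10 9 9 8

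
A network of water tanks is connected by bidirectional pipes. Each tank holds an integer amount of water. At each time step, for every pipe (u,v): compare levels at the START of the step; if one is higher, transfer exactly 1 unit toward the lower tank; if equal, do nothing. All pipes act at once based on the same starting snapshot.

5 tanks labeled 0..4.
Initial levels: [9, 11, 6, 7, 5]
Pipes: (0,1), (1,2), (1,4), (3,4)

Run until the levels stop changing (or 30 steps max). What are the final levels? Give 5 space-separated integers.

Step 1: flows [1->0,1->2,1->4,3->4] -> levels [10 8 7 6 7]
Step 2: flows [0->1,1->2,1->4,4->3] -> levels [9 7 8 7 7]
Step 3: flows [0->1,2->1,1=4,3=4] -> levels [8 9 7 7 7]
Step 4: flows [1->0,1->2,1->4,3=4] -> levels [9 6 8 7 8]
Step 5: flows [0->1,2->1,4->1,4->3] -> levels [8 9 7 8 6]
Step 6: flows [1->0,1->2,1->4,3->4] -> levels [9 6 8 7 8]
  -> period-2 cycle: step 6 state = step 4 state; never stabilizes
  -> state at step 30: (30-4) mod 2 = 0, same as step 4 -> [9 6 8 7 8]

Answer: 9 6 8 7 8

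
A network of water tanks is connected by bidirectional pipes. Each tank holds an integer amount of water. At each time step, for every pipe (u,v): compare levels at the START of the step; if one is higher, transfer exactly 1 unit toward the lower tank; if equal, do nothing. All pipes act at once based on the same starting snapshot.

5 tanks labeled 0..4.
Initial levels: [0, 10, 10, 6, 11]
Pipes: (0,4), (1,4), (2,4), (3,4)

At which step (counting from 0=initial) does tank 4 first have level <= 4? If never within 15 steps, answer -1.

Answer: -1

Derivation:
Step 1: flows [4->0,4->1,4->2,4->3] -> levels [1 11 11 7 7]
Step 2: flows [4->0,1->4,2->4,3=4] -> levels [2 10 10 7 8]
Step 3: flows [4->0,1->4,2->4,4->3] -> levels [3 9 9 8 8]
Step 4: flows [4->0,1->4,2->4,3=4] -> levels [4 8 8 8 9]
Step 5: flows [4->0,4->1,4->2,4->3] -> levels [5 9 9 9 5]
Step 6: flows [0=4,1->4,2->4,3->4] -> levels [5 8 8 8 8]
Step 7: flows [4->0,1=4,2=4,3=4] -> levels [6 8 8 8 7]
Step 8: flows [4->0,1->4,2->4,3->4] -> levels [7 7 7 7 9]
Step 9: flows [4->0,4->1,4->2,4->3] -> levels [8 8 8 8 5]
Step 10: flows [0->4,1->4,2->4,3->4] -> levels [7 7 7 7 9]
  -> period-2 cycle (repeats step 8); tank 4 never drops to <=4
Tank 4 never reaches <=4 within 15 steps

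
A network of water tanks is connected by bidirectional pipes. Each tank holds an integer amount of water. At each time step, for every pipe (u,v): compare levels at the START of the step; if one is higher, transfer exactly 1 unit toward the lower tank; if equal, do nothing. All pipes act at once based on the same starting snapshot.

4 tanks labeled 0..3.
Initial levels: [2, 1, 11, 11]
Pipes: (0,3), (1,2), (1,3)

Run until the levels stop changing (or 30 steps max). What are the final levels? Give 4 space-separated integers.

Answer: 7 7 6 5

Derivation:
Step 1: flows [3->0,2->1,3->1] -> levels [3 3 10 9]
Step 2: flows [3->0,2->1,3->1] -> levels [4 5 9 7]
Step 3: flows [3->0,2->1,3->1] -> levels [5 7 8 5]
Step 4: flows [0=3,2->1,1->3] -> levels [5 7 7 6]
Step 5: flows [3->0,1=2,1->3] -> levels [6 6 7 6]
Step 6: flows [0=3,2->1,1=3] -> levels [6 7 6 6]
Step 7: flows [0=3,1->2,1->3] -> levels [6 5 7 7]
Step 8: flows [3->0,2->1,3->1] -> levels [7 7 6 5]
Step 9: flows [0->3,1->2,1->3] -> levels [6 5 7 7]
  -> period-2 cycle: step 9 state = step 7 state; never stabilizes
  -> state at step 30: (30-7) mod 2 = 1, same as step 8 -> [7 7 6 5]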